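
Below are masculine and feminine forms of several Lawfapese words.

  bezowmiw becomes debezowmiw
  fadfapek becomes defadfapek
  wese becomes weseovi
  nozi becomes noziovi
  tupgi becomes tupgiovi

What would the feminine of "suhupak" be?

desuhupak

nozi and bezowmiw both have last vowel 'i' yet inflect differently (noziovi, debezowmiw), so the last vowel is not what conditions the rule; whether the stem ends in a vowel or a consonant is.
"suhupak" ends in a consonant. The stems ending in a consonant (bezowmiw → debezowmiw, fadfapek → defadfapek) add the prefix de-.
The other pattern: stems ending in a vowel add -ovi.
So suhupak → desuhupak.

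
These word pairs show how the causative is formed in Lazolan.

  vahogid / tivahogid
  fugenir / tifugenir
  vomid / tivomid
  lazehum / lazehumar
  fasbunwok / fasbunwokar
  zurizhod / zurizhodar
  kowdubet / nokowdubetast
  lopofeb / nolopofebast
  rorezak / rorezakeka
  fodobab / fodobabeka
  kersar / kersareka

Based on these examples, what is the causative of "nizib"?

vahogid and zurizhod both end in -d yet inflect differently (tivahogid, zurizhodar), so the final letter is not what conditions the rule; the last vowel is.
"nizib" has last vowel 'i'. The stems whose last vowel is 'i' (vahogid → tivahogid, fugenir → tifugenir, vomid → tivomid) add the prefix ti-.
The other patterns: stems whose last vowel is 'o' or 'u' add -ar; stems whose last vowel is 'e' add no- … -ast around the stem; stems whose last vowel is 'a' add -eka.
So nizib → tinizib.

tinizib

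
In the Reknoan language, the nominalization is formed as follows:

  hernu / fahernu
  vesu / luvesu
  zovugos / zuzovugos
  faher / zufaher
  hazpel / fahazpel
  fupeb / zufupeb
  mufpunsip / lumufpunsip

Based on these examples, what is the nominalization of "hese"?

"hese" begins with h-. The stems beginning with h- (hazpel → fahazpel, hernu → fahernu) add the prefix fa-.
So hese → fahese.

fahese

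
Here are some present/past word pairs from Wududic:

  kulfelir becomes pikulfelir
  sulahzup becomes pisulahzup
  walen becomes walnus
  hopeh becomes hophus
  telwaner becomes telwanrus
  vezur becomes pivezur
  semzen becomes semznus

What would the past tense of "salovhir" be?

telwaner and vezur both end in -r yet inflect differently (telwanrus, pivezur), so the final letter is not what conditions the rule; the last vowel is.
"salovhir" has last vowel 'i'. The one such stem in the data (kulfelir → pikulfelir) adds the prefix pi-, so the same rule applies.
So salovhir → pisalovhir.

pisalovhir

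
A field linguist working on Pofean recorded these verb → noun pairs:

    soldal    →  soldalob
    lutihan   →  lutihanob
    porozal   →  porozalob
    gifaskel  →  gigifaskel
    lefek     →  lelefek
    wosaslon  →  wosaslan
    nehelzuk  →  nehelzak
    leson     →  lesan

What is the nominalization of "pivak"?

pivakob

soldal and gifaskel both end in -l yet inflect differently (soldalob, gigifaskel), so the final letter is not what conditions the rule; the last vowel is.
"pivak" has last vowel 'a'. The stems whose last vowel is 'a' (soldal → soldalob, lutihan → lutihanob, porozal → porozalob) add -ob.
So pivak → pivakob.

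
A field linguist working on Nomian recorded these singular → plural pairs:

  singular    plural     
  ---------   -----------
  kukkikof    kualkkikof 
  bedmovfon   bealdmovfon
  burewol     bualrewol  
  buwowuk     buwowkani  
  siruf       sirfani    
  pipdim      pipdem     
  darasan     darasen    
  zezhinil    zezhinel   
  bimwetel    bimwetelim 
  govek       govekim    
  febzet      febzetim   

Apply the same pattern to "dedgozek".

"dedgozek" has last vowel 'e'. The stems whose last vowel is 'e' (bimwetel → bimwetelim, govek → govekim, febzet → febzetim) add -im.
So dedgozek → dedgozekim.

dedgozekim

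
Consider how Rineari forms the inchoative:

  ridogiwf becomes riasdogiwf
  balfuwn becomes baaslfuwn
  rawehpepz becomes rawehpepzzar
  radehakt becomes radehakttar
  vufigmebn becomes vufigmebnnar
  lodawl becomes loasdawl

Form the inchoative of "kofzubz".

kofzubzzar

balfuwn and vufigmebn both end in -n yet inflect differently (baaslfuwn, vufigmebnnar), so the final letter is not what conditions the rule; the second-to-last letter is.
"kofzubz" has second-to-last letter 'b'. The one such stem in the data (vufigmebn → vufigmebnnar) doubles the final consonant and adds -ar (as do radehakt, rawehpepz), so the same rule applies.
So kofzubz → kofzubzzar.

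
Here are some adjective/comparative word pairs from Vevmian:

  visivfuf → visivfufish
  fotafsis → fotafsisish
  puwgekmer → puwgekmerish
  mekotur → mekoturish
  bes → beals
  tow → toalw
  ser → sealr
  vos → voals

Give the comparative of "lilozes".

fotafsis and bes both end in -s yet inflect differently (fotafsisish, beals), so the final letter is not what conditions the rule; the number of vowels is.
"lilozes" has 3 vowels. The stems with 3 vowels (visivfuf → visivfufish, fotafsis → fotafsisish, puwgekmer → puwgekmerish) add -ish.
The other pattern: stems with 1 vowel insert -al- after the first vowel.
So lilozes → lilozesish.

lilozesish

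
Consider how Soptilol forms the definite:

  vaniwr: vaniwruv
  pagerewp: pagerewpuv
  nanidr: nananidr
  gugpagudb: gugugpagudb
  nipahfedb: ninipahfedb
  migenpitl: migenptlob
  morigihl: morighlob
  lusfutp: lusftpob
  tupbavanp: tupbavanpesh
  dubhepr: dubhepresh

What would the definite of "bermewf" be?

vaniwr and nanidr both end in -r yet inflect differently (vaniwruv, nananidr), so the final letter is not what conditions the rule; the second-to-last letter is.
"bermewf" has second-to-last letter 'w'. The stems whose second-to-last letter is 'w' (vaniwr → vaniwruv, pagerewp → pagerewpuv) add -uv.
So bermewf → bermewfuv.

bermewfuv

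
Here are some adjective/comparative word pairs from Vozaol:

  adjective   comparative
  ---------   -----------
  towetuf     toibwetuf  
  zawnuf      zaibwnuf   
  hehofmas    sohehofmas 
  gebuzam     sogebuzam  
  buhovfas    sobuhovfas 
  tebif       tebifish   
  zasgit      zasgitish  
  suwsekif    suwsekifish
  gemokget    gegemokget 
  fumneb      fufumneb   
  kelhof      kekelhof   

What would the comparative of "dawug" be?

towetuf and tebif both end in -f yet inflect differently (toibwetuf, tebifish), so the final letter is not what conditions the rule; the last vowel is.
"dawug" has last vowel 'u'. The stems whose last vowel is 'u' (towetuf → toibwetuf, zawnuf → zaibwnuf) insert -ib- after the first vowel.
The other patterns: stems whose last vowel is 'a' add the prefix so-; stems whose last vowel is 'i' add -ish; stems whose last vowel is 'e' or 'o' repeat the first consonant+vowel as a prefix.
So dawug → daibwug.

daibwug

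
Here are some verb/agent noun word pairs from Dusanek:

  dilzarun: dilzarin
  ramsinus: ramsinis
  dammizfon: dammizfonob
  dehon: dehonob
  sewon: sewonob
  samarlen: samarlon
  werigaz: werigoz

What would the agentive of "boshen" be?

boshon

"boshen" has last vowel 'e'. The one such stem in the data (samarlen → samarlon) changes the last vowel to 'o' (as does werigaz), so the same rule applies.
So boshen → boshon.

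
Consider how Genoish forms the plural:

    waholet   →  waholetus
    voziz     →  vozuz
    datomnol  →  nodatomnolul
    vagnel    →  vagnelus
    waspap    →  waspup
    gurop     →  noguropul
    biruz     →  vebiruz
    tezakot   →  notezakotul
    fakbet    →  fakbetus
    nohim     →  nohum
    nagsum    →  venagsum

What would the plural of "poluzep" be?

poluzepus

nagsum and nohim both end in -m yet inflect differently (venagsum, nohum), so the final letter is not what conditions the rule; the last vowel is.
"poluzep" has last vowel 'e'. The stems whose last vowel is 'e' (waholet → waholetus, fakbet → fakbetus, vagnel → vagnelus) add -us.
So poluzep → poluzepus.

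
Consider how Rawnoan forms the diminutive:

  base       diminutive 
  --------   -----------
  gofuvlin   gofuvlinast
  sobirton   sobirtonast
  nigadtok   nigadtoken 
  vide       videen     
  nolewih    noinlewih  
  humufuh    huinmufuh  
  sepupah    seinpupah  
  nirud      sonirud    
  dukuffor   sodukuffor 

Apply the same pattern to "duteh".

sobirton and nigadtok both have last vowel 'o' yet inflect differently (sobirtonast, nigadtoken), so the last vowel is not what conditions the rule; the final letter is.
"duteh" ends in -h. The stems ending in -h (nolewih → noinlewih, humufuh → huinmufuh, sepupah → seinpupah) insert -in- after the first vowel.
The other patterns: stems ending in -n add -ast; stems ending in -e or -k add -en; stems ending in -d or -r add the prefix so-.
So duteh → duinteh.

duinteh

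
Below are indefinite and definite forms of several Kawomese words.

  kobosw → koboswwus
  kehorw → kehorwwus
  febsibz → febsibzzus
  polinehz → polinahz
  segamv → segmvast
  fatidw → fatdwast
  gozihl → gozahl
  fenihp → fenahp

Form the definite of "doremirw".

doremirwwus

polinehz and febsibz both end in -z yet inflect differently (polinahz, febsibzzus), so the final letter is not what conditions the rule; the second-to-last letter is.
"doremirw" has second-to-last letter 'r'. The one such stem in the data (kehorw → kehorwwus) doubles the final consonant and adds -us (as do febsibz, kobosw), so the same rule applies.
The other patterns: stems whose second-to-last letter is 'h' change the last vowel to 'a'; stems whose second-to-last letter is 'd' or 'm' delete the last vowel and add -ast.
So doremirw → doremirwwus.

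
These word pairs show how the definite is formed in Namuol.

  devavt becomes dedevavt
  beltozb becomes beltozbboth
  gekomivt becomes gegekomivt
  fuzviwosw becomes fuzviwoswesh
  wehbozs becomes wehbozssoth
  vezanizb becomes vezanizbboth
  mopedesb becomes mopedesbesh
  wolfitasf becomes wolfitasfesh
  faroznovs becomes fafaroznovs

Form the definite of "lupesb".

mopedesb and vezanizb both end in -b yet inflect differently (mopedesbesh, vezanizbboth), so the final letter is not what conditions the rule; the second-to-last letter is.
"lupesb" has second-to-last letter 's'. The stems whose second-to-last letter is 's' (wolfitasf → wolfitasfesh, mopedesb → mopedesbesh, fuzviwosw → fuzviwoswesh) add -esh.
So lupesb → lupesbesh.

lupesbesh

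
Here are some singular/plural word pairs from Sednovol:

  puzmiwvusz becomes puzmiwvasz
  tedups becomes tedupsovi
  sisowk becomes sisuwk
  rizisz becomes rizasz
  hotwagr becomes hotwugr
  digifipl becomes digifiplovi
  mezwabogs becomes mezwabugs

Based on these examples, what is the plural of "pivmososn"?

pivmosasn

tedups and mezwabogs both end in -s yet inflect differently (tedupsovi, mezwabugs), so the final letter is not what conditions the rule; the second-to-last letter is.
"pivmososn" has second-to-last letter 's'. The stems whose second-to-last letter is 's' (rizisz → rizasz, puzmiwvusz → puzmiwvasz) change the last vowel to 'a'.
The other patterns: stems whose second-to-last letter is 'p' add -ovi; stems whose second-to-last letter is 'g' or 'w' change the last vowel to 'u'.
So pivmososn → pivmosasn.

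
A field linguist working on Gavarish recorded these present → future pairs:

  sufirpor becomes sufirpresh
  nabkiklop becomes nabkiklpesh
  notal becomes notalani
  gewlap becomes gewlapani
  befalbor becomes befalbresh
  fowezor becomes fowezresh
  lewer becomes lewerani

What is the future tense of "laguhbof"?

"laguhbof" has last vowel 'o'. The stems whose last vowel is 'o' (nabkiklop → nabkiklpesh, sufirpor → sufirpresh, befalbor → befalbresh) delete the last vowel and add -esh.
So laguhbof → laguhbfesh.

laguhbfesh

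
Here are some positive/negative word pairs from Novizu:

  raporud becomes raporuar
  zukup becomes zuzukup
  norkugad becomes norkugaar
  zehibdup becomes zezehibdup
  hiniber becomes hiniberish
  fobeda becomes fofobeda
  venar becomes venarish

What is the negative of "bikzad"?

zehibdup and raporud both have last vowel 'u' yet inflect differently (zezehibdup, raporuar), so the last vowel is not what conditions the rule; the final letter is.
"bikzad" ends in -d. The stems ending in -d (raporud → raporuar, norkugad → norkugaar) drop the final letter and add -ar.
The other patterns: stems ending in -a or -p repeat the first consonant+vowel as a prefix; stems ending in -r add -ish.
So bikzad → bikzaar.

bikzaar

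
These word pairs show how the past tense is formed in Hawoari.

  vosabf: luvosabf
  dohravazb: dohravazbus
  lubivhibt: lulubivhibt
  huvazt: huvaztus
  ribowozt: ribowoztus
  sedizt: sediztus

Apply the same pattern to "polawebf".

lupolawebf

ribowozt and lubivhibt both end in -t yet inflect differently (ribowoztus, lulubivhibt), so the final letter is not what conditions the rule; the second-to-last letter is.
"polawebf" has second-to-last letter 'b'. The stems whose second-to-last letter is 'b' (vosabf → luvosabf, lubivhibt → lulubivhibt) add the prefix lu-.
So polawebf → lupolawebf.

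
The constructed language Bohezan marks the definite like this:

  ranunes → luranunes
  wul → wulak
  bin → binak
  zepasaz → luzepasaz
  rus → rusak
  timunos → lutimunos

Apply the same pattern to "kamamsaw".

rus and timunos both end in -s yet inflect differently (rusak, lutimunos), so the final letter is not what conditions the rule; the number of vowels is.
"kamamsaw" has 3 vowels. The stems with 3 vowels (timunos → lutimunos, ranunes → luranunes, zepasaz → luzepasaz) add the prefix lu-.
The other pattern: stems with 1 vowel add -ak.
So kamamsaw → lukamamsaw.

lukamamsaw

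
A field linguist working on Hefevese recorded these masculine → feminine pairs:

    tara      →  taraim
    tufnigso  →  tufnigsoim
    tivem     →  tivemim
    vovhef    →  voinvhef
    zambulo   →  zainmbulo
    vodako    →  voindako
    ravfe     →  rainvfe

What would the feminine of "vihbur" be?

"vihbur" begins with v-. The stems beginning with v- (vovhef → voinvhef, vodako → voindako) insert -in- after the first vowel.
The other pattern: stems beginning with t- add -im.
So vihbur → viinhbur.

viinhbur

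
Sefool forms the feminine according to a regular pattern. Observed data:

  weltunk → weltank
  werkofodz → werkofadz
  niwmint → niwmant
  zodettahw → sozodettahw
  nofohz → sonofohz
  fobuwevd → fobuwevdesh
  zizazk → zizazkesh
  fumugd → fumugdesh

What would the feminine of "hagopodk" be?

hagopadk

werkofodz and nofohz both end in -z yet inflect differently (werkofadz, sonofohz), so the final letter is not what conditions the rule; the second-to-last letter is.
"hagopodk" has second-to-last letter 'd'. The one such stem in the data (werkofodz → werkofadz) changes the last vowel to 'a' (as do weltunk, niwmint), so the same rule applies.
The other patterns: stems whose second-to-last letter is 'h' add the prefix so-; stems whose second-to-last letter is 'g', 'v' or 'z' add -esh.
So hagopodk → hagopadk.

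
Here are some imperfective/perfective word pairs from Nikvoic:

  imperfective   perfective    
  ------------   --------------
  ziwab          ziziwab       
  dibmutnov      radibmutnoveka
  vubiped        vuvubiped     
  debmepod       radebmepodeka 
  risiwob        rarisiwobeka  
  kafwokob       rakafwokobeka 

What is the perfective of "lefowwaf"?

debmepod and vubiped both end in -d yet inflect differently (radebmepodeka, vuvubiped), so the final letter is not what conditions the rule; the last vowel is.
"lefowwaf" has last vowel 'a'. The one such stem in the data (ziwab → ziziwab) repeats the first consonant+vowel as a prefix (as does vubiped), so the same rule applies.
So lefowwaf → lelefowwaf.

lelefowwaf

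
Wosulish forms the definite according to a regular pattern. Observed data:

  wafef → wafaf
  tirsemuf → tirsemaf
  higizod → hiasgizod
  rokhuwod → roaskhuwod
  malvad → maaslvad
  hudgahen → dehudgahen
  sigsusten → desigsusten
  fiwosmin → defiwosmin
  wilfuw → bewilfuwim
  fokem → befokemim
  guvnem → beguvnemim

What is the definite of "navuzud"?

naasvuzud

wafef and hudgahen both have last vowel 'e' yet inflect differently (wafaf, dehudgahen), so the last vowel is not what conditions the rule; the final letter is.
"navuzud" ends in -d. The stems ending in -d (higizod → hiasgizod, rokhuwod → roaskhuwod, malvad → maaslvad) insert -as- after the first vowel.
So navuzud → naasvuzud.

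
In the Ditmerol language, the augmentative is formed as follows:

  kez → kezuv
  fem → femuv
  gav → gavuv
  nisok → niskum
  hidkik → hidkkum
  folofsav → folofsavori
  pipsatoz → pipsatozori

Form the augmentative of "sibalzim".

sibalzimori

gav and folofsav both end in -v yet inflect differently (gavuv, folofsavori), so the final letter is not what conditions the rule; the number of vowels is.
"sibalzim" has 3 vowels. The stems with 3 vowels (folofsav → folofsavori, pipsatoz → pipsatozori) add -ori.
The other patterns: stems with 1 vowel add -uv; stems with 2 vowels delete the last vowel and add -um.
So sibalzim → sibalzimori.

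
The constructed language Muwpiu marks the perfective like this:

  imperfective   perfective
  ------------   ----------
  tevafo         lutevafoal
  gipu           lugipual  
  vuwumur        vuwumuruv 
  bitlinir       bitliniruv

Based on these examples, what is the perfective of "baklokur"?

baklokuruv

gipu and vuwumur both have last vowel 'u' yet inflect differently (lugipual, vuwumuruv), so the last vowel is not what conditions the rule; whether the stem ends in a vowel or a consonant is.
"baklokur" ends in a consonant. The stems ending in a consonant (vuwumur → vuwumuruv, bitlinir → bitliniruv) add -uv.
So baklokur → baklokuruv.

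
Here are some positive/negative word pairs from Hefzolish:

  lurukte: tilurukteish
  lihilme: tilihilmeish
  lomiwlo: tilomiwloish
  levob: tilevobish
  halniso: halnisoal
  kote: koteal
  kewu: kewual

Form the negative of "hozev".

lomiwlo and halniso both end in -o yet inflect differently (tilomiwloish, halnisoal), so the final letter is not what conditions the rule; the first letter is.
"hozev" begins with h-. The one such stem in the data (halniso → halnisoal) adds -al, so the same rule applies.
So hozev → hozeval.

hozeval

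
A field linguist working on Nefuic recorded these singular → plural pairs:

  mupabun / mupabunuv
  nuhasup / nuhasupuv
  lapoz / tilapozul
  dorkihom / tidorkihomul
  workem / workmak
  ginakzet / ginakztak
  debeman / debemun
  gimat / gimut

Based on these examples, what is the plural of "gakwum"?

gakwumuv

dorkihom and workem both end in -m yet inflect differently (tidorkihomul, workmak), so the final letter is not what conditions the rule; the last vowel is.
"gakwum" has last vowel 'u'. The stems whose last vowel is 'u' (mupabun → mupabunuv, nuhasup → nuhasupuv) add -uv.
So gakwum → gakwumuv.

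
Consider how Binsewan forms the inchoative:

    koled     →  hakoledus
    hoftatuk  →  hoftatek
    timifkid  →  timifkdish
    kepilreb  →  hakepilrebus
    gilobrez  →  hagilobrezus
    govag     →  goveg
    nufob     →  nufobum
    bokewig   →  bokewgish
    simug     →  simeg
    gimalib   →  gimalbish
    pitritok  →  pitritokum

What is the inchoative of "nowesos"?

nowesosum

timifkid and koled both end in -d yet inflect differently (timifkdish, hakoledus), so the final letter is not what conditions the rule; the last vowel is.
"nowesos" has last vowel 'o'. The stems whose last vowel is 'o' (pitritok → pitritokum, nufob → nufobum) add -um.
So nowesos → nowesosum.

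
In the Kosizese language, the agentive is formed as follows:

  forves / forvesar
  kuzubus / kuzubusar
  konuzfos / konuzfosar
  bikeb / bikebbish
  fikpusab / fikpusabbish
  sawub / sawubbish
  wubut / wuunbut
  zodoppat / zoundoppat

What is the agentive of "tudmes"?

tudmesar

forves and bikeb both have last vowel 'e' yet inflect differently (forvesar, bikebbish), so the last vowel is not what conditions the rule; the final letter is.
"tudmes" ends in -s. The stems ending in -s (forves → forvesar, kuzubus → kuzubusar, konuzfos → konuzfosar) add -ar.
The other patterns: stems ending in -b double the final consonant and add -ish; stems ending in -t insert -un- after the first vowel.
So tudmes → tudmesar.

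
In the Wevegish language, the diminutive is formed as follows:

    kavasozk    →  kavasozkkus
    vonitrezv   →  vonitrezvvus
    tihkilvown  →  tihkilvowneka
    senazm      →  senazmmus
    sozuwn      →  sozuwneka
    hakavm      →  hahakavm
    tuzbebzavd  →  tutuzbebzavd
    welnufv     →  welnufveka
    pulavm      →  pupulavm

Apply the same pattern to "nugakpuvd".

nunugakpuvd

senazm and hakavm both end in -m yet inflect differently (senazmmus, hahakavm), so the final letter is not what conditions the rule; the second-to-last letter is.
"nugakpuvd" has second-to-last letter 'v'. The stems whose second-to-last letter is 'v' (hakavm → hahakavm, pulavm → pupulavm, tuzbebzavd → tutuzbebzavd) repeat the first consonant+vowel as a prefix.
The other patterns: stems whose second-to-last letter is 'z' double the final consonant and add -us; stems whose second-to-last letter is 'f' or 'w' add -eka.
So nugakpuvd → nunugakpuvd.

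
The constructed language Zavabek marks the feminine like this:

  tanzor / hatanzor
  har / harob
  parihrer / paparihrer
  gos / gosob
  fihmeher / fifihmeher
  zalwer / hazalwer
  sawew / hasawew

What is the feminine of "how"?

howob

har and tanzor both end in -r yet inflect differently (harob, hatanzor), so the final letter is not what conditions the rule; the number of vowels is.
"how" has 1 vowel. The stems with 1 vowel (gos → gosob, har → harob) add -ob.
The other patterns: stems with 2 vowels add the prefix ha-; stems with 3 vowels repeat the first consonant+vowel as a prefix.
So how → howob.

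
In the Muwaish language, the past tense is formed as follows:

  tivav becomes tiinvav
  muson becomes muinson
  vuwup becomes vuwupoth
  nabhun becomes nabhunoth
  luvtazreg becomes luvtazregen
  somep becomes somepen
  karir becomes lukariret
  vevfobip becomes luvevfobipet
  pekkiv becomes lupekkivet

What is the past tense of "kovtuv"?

"kovtuv" has last vowel 'u'. The stems whose last vowel is 'u' (vuwup → vuwupoth, nabhun → nabhunoth) add -oth.
So kovtuv → kovtuvoth.

kovtuvoth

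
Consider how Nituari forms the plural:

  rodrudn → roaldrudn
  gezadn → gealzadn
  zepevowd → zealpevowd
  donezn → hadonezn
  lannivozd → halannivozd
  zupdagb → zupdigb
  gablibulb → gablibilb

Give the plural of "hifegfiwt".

hialfegfiwt

lannivozd and zepevowd both end in -d yet inflect differently (halannivozd, zealpevowd), so the final letter is not what conditions the rule; the second-to-last letter is.
"hifegfiwt" has second-to-last letter 'w'. The one such stem in the data (zepevowd → zealpevowd) inserts -al- after the first vowel (as do gezadn, rodrudn), so the same rule applies.
So hifegfiwt → hialfegfiwt.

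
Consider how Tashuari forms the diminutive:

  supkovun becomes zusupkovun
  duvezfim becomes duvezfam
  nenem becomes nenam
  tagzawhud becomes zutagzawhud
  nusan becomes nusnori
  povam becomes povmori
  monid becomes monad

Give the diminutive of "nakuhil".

nakuhal

supkovun and nusan both end in -n yet inflect differently (zusupkovun, nusnori), so the final letter is not what conditions the rule; the last vowel is.
"nakuhil" has last vowel 'i'. The stems whose last vowel is 'i' (duvezfim → duvezfam, monid → monad) change the last vowel to 'a'.
So nakuhil → nakuhal.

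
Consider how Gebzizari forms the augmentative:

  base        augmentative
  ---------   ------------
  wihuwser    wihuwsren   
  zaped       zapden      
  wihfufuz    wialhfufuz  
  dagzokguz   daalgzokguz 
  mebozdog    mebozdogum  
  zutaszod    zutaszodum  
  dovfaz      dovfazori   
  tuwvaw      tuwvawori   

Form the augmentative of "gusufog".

zaped and zutaszod both end in -d yet inflect differently (zapden, zutaszodum), so the final letter is not what conditions the rule; the last vowel is.
"gusufog" has last vowel 'o'. The stems whose last vowel is 'o' (mebozdog → mebozdogum, zutaszod → zutaszodum) add -um.
So gusufog → gusufogum.

gusufogum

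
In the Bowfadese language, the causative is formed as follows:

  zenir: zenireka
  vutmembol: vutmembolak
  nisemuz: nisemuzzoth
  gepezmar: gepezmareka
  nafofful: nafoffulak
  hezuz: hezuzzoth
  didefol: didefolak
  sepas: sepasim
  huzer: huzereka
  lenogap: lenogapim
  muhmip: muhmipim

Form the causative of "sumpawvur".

sumpawvureka

sepas and gepezmar both have last vowel 'a' yet inflect differently (sepasim, gepezmareka), so the last vowel is not what conditions the rule; the final letter is.
"sumpawvur" ends in -r. The stems ending in -r (gepezmar → gepezmareka, huzer → huzereka, zenir → zenireka) add -eka.
The other patterns: stems ending in -l add -ak; stems ending in -p or -s add -im; stems ending in -z double the final consonant and add -oth.
So sumpawvur → sumpawvureka.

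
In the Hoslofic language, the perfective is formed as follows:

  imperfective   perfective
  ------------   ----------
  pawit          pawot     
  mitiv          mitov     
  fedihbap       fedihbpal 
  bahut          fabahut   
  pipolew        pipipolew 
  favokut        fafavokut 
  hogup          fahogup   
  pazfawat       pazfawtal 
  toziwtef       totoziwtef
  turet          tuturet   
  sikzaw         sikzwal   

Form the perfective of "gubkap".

gubkpal

hogup and fedihbap both end in -p yet inflect differently (fahogup, fedihbpal), so the final letter is not what conditions the rule; the last vowel is.
"gubkap" has last vowel 'a'. The stems whose last vowel is 'a' (fedihbap → fedihbpal, sikzaw → sikzwal, pazfawat → pazfawtal) delete the last vowel and add -al.
So gubkap → gubkpal.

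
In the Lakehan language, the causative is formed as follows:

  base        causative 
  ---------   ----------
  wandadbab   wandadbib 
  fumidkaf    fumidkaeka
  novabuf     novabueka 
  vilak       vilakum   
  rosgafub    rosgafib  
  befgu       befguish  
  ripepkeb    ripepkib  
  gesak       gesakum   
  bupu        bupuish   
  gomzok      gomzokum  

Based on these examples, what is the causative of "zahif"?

"zahif" ends in -f. The stems ending in -f (novabuf → novabueka, fumidkaf → fumidkaeka) drop the final letter and add -eka.
So zahif → zahieka.

zahieka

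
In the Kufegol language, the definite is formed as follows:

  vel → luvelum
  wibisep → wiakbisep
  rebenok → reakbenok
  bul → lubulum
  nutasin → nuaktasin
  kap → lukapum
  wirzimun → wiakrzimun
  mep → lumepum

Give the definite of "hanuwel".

haaknuwel

wibisep and kap both end in -p yet inflect differently (wiakbisep, lukapum), so the final letter is not what conditions the rule; the number of vowels is.
"hanuwel" has 3 vowels. The stems with 3 vowels (nutasin → nuaktasin, wirzimun → wiakrzimun, wibisep → wiakbisep) insert -ak- after the first vowel.
So hanuwel → haaknuwel.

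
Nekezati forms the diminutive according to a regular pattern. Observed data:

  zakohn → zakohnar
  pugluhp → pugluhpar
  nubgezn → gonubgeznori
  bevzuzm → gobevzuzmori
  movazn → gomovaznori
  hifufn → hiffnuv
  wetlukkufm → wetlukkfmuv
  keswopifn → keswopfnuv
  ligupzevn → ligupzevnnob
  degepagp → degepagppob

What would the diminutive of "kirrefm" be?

kirrfmuv

zakohn and nubgezn both end in -n yet inflect differently (zakohnar, gonubgeznori), so the final letter is not what conditions the rule; the second-to-last letter is.
"kirrefm" has second-to-last letter 'f'. The stems whose second-to-last letter is 'f' (hifufn → hiffnuv, wetlukkufm → wetlukkfmuv, keswopifn → keswopfnuv) delete the last vowel and add -uv.
So kirrefm → kirrfmuv.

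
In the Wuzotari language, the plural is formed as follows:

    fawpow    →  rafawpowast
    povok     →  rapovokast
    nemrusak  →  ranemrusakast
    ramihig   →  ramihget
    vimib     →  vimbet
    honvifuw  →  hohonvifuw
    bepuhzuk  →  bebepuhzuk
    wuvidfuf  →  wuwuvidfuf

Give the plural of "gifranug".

"gifranug" has last vowel 'u'. The stems whose last vowel is 'u' (honvifuw → hohonvifuw, bepuhzuk → bebepuhzuk, wuvidfuf → wuwuvidfuf) repeat the first consonant+vowel as a prefix.
So gifranug → gigifranug.

gigifranug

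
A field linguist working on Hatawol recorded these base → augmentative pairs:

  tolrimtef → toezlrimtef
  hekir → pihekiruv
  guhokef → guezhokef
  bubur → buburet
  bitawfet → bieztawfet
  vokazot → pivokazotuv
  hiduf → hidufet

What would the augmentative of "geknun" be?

geknunet

guhokef and hiduf both end in -f yet inflect differently (guezhokef, hidufet), so the final letter is not what conditions the rule; the last vowel is.
"geknun" has last vowel 'u'. The stems whose last vowel is 'u' (hiduf → hidufet, bubur → buburet) add -et.
The other patterns: stems whose last vowel is 'e' insert -ez- after the first vowel; stems whose last vowel is 'i' or 'o' add pi- … -uv around the stem.
So geknun → geknunet.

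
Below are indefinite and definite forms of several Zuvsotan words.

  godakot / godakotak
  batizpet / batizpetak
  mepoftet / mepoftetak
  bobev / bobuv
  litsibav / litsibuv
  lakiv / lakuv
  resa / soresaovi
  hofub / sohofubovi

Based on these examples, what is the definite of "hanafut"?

hanafutak

batizpet and bobev both have last vowel 'e' yet inflect differently (batizpetak, bobuv), so the last vowel is not what conditions the rule; the final letter is.
"hanafut" ends in -t. The stems ending in -t (godakot → godakotak, batizpet → batizpetak, mepoftet → mepoftetak) add -ak.
The other patterns: stems ending in -v change the last vowel to 'u'; stems ending in -a or -b add so- … -ovi around the stem.
So hanafut → hanafutak.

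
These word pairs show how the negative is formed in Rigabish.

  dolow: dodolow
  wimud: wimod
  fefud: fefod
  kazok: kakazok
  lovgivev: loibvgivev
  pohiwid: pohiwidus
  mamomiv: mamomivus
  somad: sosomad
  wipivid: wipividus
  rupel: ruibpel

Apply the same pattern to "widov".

"widov" has last vowel 'o'. The stems whose last vowel is 'o' (kazok → kakazok, dolow → dodolow) repeat the first consonant+vowel as a prefix.
So widov → wiwidov.

wiwidov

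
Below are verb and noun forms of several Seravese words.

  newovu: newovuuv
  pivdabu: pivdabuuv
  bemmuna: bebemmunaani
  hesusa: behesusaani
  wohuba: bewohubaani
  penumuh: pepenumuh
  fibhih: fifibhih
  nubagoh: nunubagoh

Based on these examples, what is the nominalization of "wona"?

bewonaani

newovu and penumuh both have last vowel 'u' yet inflect differently (newovuuv, pepenumuh), so the last vowel is not what conditions the rule; the final letter is.
"wona" ends in -a. The stems ending in -a (bemmuna → bebemmunaani, hesusa → behesusaani, wohuba → bewohubaani) add be- … -ani around the stem.
The other patterns: stems ending in -u add -uv; stems ending in -h repeat the first consonant+vowel as a prefix.
So wona → bewonaani.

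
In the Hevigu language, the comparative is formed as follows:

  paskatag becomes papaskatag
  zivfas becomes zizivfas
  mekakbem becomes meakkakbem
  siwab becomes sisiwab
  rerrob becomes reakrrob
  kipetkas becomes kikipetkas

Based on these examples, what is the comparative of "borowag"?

boborowag

siwab and rerrob both end in -b yet inflect differently (sisiwab, reakrrob), so the final letter is not what conditions the rule; the last vowel is.
"borowag" has last vowel 'a'. The stems whose last vowel is 'a' (paskatag → papaskatag, zivfas → zizivfas, kipetkas → kikipetkas) repeat the first consonant+vowel as a prefix.
The other pattern: stems whose last vowel is 'e' or 'o' insert -ak- after the first vowel.
So borowag → boborowag.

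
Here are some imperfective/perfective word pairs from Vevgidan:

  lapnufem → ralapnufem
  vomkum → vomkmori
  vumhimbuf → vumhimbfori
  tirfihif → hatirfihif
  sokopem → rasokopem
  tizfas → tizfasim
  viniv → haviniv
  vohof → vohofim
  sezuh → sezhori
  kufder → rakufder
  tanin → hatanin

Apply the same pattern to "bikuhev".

rabikuhev

vohof and vumhimbuf both end in -f yet inflect differently (vohofim, vumhimbfori), so the final letter is not what conditions the rule; the last vowel is.
"bikuhev" has last vowel 'e'. The stems whose last vowel is 'e' (kufder → rakufder, lapnufem → ralapnufem, sokopem → rasokopem) add the prefix ra-.
So bikuhev → rabikuhev.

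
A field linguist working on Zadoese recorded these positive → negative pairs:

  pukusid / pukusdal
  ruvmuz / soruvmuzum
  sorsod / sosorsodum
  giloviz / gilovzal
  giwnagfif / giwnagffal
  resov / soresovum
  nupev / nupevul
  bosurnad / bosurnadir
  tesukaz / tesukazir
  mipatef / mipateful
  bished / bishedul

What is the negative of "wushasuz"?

tesukaz and giloviz both end in -z yet inflect differently (tesukazir, gilovzal), so the final letter is not what conditions the rule; the last vowel is.
"wushasuz" has last vowel 'u'. The one such stem in the data (ruvmuz → soruvmuzum) adds so- … -um around the stem, so the same rule applies.
So wushasuz → sowushasuzum.

sowushasuzum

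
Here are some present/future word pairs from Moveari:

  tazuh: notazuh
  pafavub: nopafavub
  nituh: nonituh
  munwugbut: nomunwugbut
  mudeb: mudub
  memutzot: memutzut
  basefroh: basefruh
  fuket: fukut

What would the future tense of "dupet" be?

duput

pafavub and mudeb both end in -b yet inflect differently (nopafavub, mudub), so the final letter is not what conditions the rule; the last vowel is.
"dupet" has last vowel 'e'. The stems whose last vowel is 'e' (mudeb → mudub, fuket → fukut) change the last vowel to 'u'.
So dupet → duput.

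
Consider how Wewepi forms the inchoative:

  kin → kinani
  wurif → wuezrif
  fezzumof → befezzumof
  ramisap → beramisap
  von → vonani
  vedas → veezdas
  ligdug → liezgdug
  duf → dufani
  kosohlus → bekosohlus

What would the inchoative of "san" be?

sanani

duf and wurif both end in -f yet inflect differently (dufani, wuezrif), so the final letter is not what conditions the rule; the number of vowels is.
"san" has 1 vowel. The stems with 1 vowel (von → vonani, duf → dufani, kin → kinani) add -ani.
So san → sanani.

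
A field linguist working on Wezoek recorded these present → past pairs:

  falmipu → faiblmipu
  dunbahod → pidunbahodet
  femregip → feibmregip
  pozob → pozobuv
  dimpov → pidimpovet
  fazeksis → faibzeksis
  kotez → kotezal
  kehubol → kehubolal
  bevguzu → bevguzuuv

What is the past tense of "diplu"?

falmipu and bevguzu both end in -u yet inflect differently (faiblmipu, bevguzuuv), so the final letter is not what conditions the rule; the first letter is.
"diplu" begins with d-. The stems beginning with d- (dunbahod → pidunbahodet, dimpov → pidimpovet) add pi- … -et around the stem.
So diplu → pidipluet.

pidipluet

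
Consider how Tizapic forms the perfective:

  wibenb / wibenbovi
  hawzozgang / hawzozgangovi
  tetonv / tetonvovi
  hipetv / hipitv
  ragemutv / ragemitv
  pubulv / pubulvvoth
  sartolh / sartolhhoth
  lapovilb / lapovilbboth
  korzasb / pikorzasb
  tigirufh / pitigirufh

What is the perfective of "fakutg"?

"fakutg" has second-to-last letter 't'. The stems whose second-to-last letter is 't' (hipetv → hipitv, ragemutv → ragemitv) change the last vowel to 'i'.
The other patterns: stems whose second-to-last letter is 'n' add -ovi; stems whose second-to-last letter is 'l' double the final consonant and add -oth; stems whose second-to-last letter is 'f' or 's' add the prefix pi-.
So fakutg → fakitg.

fakitg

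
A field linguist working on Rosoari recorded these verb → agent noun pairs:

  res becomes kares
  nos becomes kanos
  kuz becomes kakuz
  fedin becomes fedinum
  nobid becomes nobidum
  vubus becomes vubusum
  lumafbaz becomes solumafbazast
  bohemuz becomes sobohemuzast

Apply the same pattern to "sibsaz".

res and vubus both end in -s yet inflect differently (kares, vubusum), so the final letter is not what conditions the rule; the number of vowels is.
"sibsaz" has 2 vowels. The stems with 2 vowels (fedin → fedinum, nobid → nobidum, vubus → vubusum) add -um.
So sibsaz → sibsazum.

sibsazum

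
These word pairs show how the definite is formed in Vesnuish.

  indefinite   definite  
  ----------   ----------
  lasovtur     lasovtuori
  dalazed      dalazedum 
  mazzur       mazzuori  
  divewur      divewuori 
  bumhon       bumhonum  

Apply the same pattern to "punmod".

punmodum

"punmod" ends in -d. The one such stem in the data (dalazed → dalazedum) adds -um, so the same rule applies.
So punmod → punmodum.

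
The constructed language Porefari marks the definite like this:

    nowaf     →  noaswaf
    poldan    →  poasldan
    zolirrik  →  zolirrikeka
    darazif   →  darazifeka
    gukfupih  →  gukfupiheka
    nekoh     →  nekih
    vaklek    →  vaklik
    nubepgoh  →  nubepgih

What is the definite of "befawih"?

befawiheka

"befawih" has last vowel 'i'. The stems whose last vowel is 'i' (zolirrik → zolirrikeka, darazif → darazifeka, gukfupih → gukfupiheka) add -eka.
The other patterns: stems whose last vowel is 'a' insert -as- after the first vowel; stems whose last vowel is 'e' or 'o' change the last vowel to 'i'.
So befawih → befawiheka.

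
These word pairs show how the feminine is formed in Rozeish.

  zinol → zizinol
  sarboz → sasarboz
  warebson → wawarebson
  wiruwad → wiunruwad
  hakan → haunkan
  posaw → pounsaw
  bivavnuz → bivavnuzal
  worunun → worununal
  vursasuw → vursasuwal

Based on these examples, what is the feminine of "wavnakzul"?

wavnakzulal

"wavnakzul" has last vowel 'u'. The stems whose last vowel is 'u' (bivavnuz → bivavnuzal, worunun → worununal, vursasuw → vursasuwal) add -al.
So wavnakzul → wavnakzulal.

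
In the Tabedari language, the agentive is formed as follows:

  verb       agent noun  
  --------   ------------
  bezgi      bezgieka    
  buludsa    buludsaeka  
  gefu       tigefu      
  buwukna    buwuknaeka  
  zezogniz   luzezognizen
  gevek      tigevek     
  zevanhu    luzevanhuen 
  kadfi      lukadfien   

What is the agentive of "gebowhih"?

tigebowhih

bezgi and kadfi both end in -i yet inflect differently (bezgieka, lukadfien), so the final letter is not what conditions the rule; the first letter is.
"gebowhih" begins with g-. The stems beginning with g- (gevek → tigevek, gefu → tigefu) add the prefix ti-.
So gebowhih → tigebowhih.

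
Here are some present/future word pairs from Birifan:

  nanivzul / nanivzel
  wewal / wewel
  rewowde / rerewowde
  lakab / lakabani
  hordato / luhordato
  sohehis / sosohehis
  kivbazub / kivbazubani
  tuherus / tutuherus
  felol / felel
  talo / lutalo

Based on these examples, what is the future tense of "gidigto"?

nanivzul and kivbazub both have last vowel 'u' yet inflect differently (nanivzel, kivbazubani), so the last vowel is not what conditions the rule; the final letter is.
"gidigto" ends in -o. The stems ending in -o (talo → lutalo, hordato → luhordato) add the prefix lu-.
The other patterns: stems ending in -l change the last vowel to 'e'; stems ending in -b add -ani; stems ending in -e or -s repeat the first consonant+vowel as a prefix.
So gidigto → lugidigto.

lugidigto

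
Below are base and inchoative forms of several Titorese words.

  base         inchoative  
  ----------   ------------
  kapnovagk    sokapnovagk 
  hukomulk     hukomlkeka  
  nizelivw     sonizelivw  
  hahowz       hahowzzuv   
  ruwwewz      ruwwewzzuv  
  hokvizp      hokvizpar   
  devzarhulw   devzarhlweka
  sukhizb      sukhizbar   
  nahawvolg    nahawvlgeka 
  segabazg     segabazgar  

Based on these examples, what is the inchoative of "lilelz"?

segabazg and nahawvolg both end in -g yet inflect differently (segabazgar, nahawvlgeka), so the final letter is not what conditions the rule; the second-to-last letter is.
"lilelz" has second-to-last letter 'l'. The stems whose second-to-last letter is 'l' (nahawvolg → nahawvlgeka, hukomulk → hukomlkeka, devzarhulw → devzarhlweka) delete the last vowel and add -eka.
The other patterns: stems whose second-to-last letter is 'z' add -ar; stems whose second-to-last letter is 'w' double the final consonant and add -uv; stems whose second-to-last letter is 'g' or 'v' add the prefix so-.
So lilelz → lillzeka.

lillzeka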